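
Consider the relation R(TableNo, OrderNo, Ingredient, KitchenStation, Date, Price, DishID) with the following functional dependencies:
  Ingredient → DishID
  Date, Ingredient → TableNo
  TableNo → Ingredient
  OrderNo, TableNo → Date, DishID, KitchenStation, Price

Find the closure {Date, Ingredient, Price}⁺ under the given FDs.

{Date, DishID, Ingredient, Price, TableNo}

Start with {Date, Ingredient, Price}.
Ingredient → DishID applies; add {DishID} → now {Date, DishID, Ingredient, Price}.
Date, Ingredient → TableNo applies; add {TableNo} → now {Date, DishID, Ingredient, Price, TableNo}.
No further FD applies.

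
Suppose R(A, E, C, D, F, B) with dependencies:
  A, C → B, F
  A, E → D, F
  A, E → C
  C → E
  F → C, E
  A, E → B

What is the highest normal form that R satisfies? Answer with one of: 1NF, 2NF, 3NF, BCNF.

3NF

Candidate keys: {A, C}, {A, E}, {A, F}. Prime attributes: {A, C, E, F}.
C → E: {C}⁺ = {C, E}, which is not all of the attributes, so the left side is not a superkey — BCNF is violated.
Since {E} ⊆ prime attributes and every other non-superkey FD also has a prime right side, the schema is in 3NF.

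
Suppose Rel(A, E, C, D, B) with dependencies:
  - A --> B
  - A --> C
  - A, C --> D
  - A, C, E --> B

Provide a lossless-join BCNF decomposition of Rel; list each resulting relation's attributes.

Candidate key of the original relation: {A, E}.
In {A, B, C, D, E}, {A} is not a superkey ({A}⁺ restricted to this set is {A, B, C, D}), so split on A --> B, C, D into {A, B, C, D} and {A, E}.
{A, B, C, D}: every determinant is a superkey — BCNF.
{A, E}: every determinant is a superkey — BCNF.

{A, B, C, D}; {A, E}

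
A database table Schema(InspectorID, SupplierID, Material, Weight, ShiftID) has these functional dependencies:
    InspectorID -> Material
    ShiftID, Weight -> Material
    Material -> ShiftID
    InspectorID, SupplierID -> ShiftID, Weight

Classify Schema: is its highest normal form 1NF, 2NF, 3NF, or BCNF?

Candidate key: {InspectorID, SupplierID}. Prime attributes: {InspectorID, SupplierID}.
InspectorID -> Material: {InspectorID}⁺ = {InspectorID, Material, ShiftID}, which is not all of the attributes, so the left side is not a superkey — BCNF is violated.
InspectorID -> Material has non-prime {Material} on the right and a non-superkey on the left, so 3NF fails.
Since {InspectorID} ⊂ {InspectorID, SupplierID} and {InspectorID}⁺ ⊇ {Material, ShiftID} with {Material, ShiftID} non-prime, there is a partial dependency; 2NF fails.

1NF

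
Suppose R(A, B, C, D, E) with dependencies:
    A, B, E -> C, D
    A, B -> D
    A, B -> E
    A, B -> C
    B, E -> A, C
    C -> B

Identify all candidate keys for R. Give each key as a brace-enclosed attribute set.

{A, B}, {A, C}, {B, E}, {C, E}

{A, B} is a candidate key since {A, B}⁺ = {A, B, C, D, E} covers every attribute.
{A, C} is a candidate key since {A, C}⁺ = {A, B, C, D, E} covers every attribute.
{B, E} is a candidate key since {B, E}⁺ = {A, B, C, D, E} covers every attribute.
{C, E} is a candidate key since {C, E}⁺ = {A, B, C, D, E} covers every attribute.
These are minimal and exhaustive — every other superkey contains one of them.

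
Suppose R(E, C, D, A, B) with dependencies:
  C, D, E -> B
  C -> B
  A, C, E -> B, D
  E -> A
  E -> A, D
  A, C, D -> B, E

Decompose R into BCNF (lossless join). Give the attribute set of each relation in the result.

Candidate keys of the original relation: {A, C, D}, {C, E}.
In {A, B, C, D, E}, {C} is not a superkey ({C}⁺ restricted to this set is {B, C}), so split on C -> B into {B, C} and {A, C, D, E}.
{B, C} has no BCNF violation.
In {A, C, D, E}, {E} is not a superkey ({E}⁺ restricted to this set is {A, D, E}), so split on E -> A, D into {A, D, E} and {C, E}.
{A, D, E} has no BCNF violation.
{C, E} has no BCNF violation.

{A, D, E}; {B, C}; {C, E}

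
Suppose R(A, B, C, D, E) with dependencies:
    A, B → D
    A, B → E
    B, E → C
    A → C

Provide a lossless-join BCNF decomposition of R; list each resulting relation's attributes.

Candidate key of the original relation: {A, B}.
Within {A, B, C, D, E}: {B, E}⁺ ∩ {A, B, C, D, E} = {B, C, E}, not the whole set, so B, E → C violates BCNF; decompose into {B, C, E} and {A, B, D, E}.
{B, C, E}: every determinant is a superkey — BCNF.
{A, B, D, E}: every determinant is a superkey — BCNF.

{A, B, D, E}; {B, C, E}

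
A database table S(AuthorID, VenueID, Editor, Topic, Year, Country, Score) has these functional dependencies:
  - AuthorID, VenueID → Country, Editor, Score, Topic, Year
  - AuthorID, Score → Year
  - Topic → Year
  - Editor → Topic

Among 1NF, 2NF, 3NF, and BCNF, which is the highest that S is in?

2NF

Candidate key: {AuthorID, VenueID}. Prime attributes: {AuthorID, VenueID}.
AuthorID, Score → Year: {AuthorID, Score}⁺ = {AuthorID, Score, Year}, which is not all of the attributes, so the left side is not a superkey — BCNF is violated.
AuthorID, Score → Year determines the non-prime attribute {Year} from a non-superkey — 3NF is violated.
No proper subset of a key has a non-prime attribute in its closure, so there is no partial dependency; 2NF holds.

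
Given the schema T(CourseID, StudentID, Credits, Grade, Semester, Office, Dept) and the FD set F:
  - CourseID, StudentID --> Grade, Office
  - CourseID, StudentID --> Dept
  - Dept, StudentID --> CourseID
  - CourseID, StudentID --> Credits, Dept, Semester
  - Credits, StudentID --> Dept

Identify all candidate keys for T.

Attributes never on any right-hand side: {StudentID} — every candidate key must contain it.
{CourseID, StudentID}⁺ = {CourseID, Credits, Dept, Grade, Office, Semester, StudentID}, which is every attribute, so {CourseID, StudentID} is a candidate key.
{Credits, StudentID}⁺ = {CourseID, Credits, Dept, Grade, Office, Semester, StudentID}, which is every attribute, so {Credits, StudentID} is a candidate key.
{Dept, StudentID}⁺ = {CourseID, Credits, Dept, Grade, Office, Semester, StudentID}, which is every attribute, so {Dept, StudentID} is a candidate key.
No proper subset of any of these is a key, and no other minimal superkey exists.

{CourseID, StudentID}, {Credits, StudentID}, {Dept, StudentID}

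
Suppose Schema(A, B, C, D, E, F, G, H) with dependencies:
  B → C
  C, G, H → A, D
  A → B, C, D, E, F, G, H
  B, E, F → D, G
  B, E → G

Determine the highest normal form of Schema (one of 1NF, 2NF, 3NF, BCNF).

Candidate keys: {A}, {B, E, H}, {B, G, H}, {C, G, H}. Prime attributes: {A, B, C, E, G, H}.
B → C: {B}⁺ = {B, C}, which is not all of the attributes, so the left side is not a superkey — BCNF is violated.
B, E, F → D, G determines the non-prime attribute {D} from a non-superkey — 3NF is violated.
No non-prime attribute depends on a proper subset of any candidate key, so 2NF holds.

2NF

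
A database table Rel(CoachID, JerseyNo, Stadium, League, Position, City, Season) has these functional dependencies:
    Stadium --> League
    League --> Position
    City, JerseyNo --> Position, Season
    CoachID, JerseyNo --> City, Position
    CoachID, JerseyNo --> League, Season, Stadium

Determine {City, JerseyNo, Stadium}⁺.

Start with {City, JerseyNo, Stadium}.
Stadium --> League applies; add {League} → now {City, JerseyNo, League, Stadium}.
League --> Position applies; add {Position} → now {City, JerseyNo, League, Position, Stadium}.
City, JerseyNo --> Position, Season applies; add {Season} → now {City, JerseyNo, League, Position, Season, Stadium}.
No further FD applies.

{City, JerseyNo, League, Position, Season, Stadium}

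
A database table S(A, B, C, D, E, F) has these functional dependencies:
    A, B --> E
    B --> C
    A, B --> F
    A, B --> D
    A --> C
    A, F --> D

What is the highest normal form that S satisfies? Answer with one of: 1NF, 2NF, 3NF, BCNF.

1NF

Candidate key: {A, B}. Prime attributes: {A, B}.
B --> C: {B}⁺ = {B, C}, which is not all of the attributes, so the left side is not a superkey — BCNF is violated.
Because {C} is non-prime and the left side of B --> C is not a superkey, the relation is not in 3NF.
{A} is a proper subset of the key {A, B}, and {A}⁺ contains the non-prime attribute {C} — a partial dependency, so 2NF is violated.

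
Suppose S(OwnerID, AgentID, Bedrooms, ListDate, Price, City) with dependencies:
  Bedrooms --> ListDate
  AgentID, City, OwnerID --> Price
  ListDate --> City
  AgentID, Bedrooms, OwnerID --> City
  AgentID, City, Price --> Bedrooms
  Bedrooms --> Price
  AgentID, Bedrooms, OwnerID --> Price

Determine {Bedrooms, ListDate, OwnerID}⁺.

Start with {Bedrooms, ListDate, OwnerID}.
ListDate --> City applies; add {City} → now {Bedrooms, City, ListDate, OwnerID}.
Bedrooms --> Price applies; add {Price} → now {Bedrooms, City, ListDate, OwnerID, Price}.
No further FD applies.

{Bedrooms, City, ListDate, OwnerID, Price}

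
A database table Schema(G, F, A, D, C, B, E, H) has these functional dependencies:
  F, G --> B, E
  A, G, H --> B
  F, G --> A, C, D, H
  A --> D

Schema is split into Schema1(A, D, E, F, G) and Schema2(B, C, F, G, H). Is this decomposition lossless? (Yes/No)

Schema1 ∩ Schema2 = {F, G}; its closure under F is {A, B, C, D, E, F, G, H}.
Schema1 is contained in that closure, so Schema1 ∩ Schema2 --> Schema1 holds and the join is lossless.

Yes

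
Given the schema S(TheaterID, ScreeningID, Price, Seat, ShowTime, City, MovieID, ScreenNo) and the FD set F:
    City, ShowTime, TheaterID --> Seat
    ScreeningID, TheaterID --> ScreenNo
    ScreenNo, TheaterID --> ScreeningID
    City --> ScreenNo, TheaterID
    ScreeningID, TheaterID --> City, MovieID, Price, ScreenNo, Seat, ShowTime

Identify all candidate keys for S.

{City}, {ScreenNo, TheaterID}, {ScreeningID, TheaterID}

Closure of {City} is {City, MovieID, Price, ScreenNo, ScreeningID, Seat, ShowTime, TheaterID}, the whole schema; {City} is a candidate key.
Closure of {ScreenNo, TheaterID} is {City, MovieID, Price, ScreenNo, ScreeningID, Seat, ShowTime, TheaterID}, the whole schema; {ScreenNo, TheaterID} is a candidate key.
Closure of {ScreeningID, TheaterID} is {City, MovieID, Price, ScreenNo, ScreeningID, Seat, ShowTime, TheaterID}, the whole schema; {ScreeningID, TheaterID} is a candidate key.
No proper subset of any of these is a key, and no other minimal superkey exists.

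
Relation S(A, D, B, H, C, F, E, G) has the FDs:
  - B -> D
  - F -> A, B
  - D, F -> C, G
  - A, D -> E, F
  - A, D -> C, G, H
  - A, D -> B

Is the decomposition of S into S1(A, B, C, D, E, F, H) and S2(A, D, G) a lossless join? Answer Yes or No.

Common attributes: {A, D}; their closure is {A, B, C, D, E, F, G, H}.
S1 is contained in that closure, so S1 ∩ S2 -> S1 holds and the join is lossless.

Yes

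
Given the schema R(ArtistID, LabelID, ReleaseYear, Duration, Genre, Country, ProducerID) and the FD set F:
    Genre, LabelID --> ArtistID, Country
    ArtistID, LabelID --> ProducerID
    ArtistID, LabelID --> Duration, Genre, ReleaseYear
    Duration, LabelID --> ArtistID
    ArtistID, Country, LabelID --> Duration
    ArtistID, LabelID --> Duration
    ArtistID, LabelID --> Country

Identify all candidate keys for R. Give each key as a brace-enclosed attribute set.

Attributes never on any right-hand side: {LabelID} — every candidate key must contain it.
{ArtistID, LabelID} is a candidate key since {ArtistID, LabelID}⁺ = {ArtistID, Country, Duration, Genre, LabelID, ProducerID, ReleaseYear} covers every attribute.
{Duration, LabelID} is a candidate key since {Duration, LabelID}⁺ = {ArtistID, Country, Duration, Genre, LabelID, ProducerID, ReleaseYear} covers every attribute.
{Genre, LabelID} is a candidate key since {Genre, LabelID}⁺ = {ArtistID, Country, Duration, Genre, LabelID, ProducerID, ReleaseYear} covers every attribute.
These are minimal and exhaustive — every other superkey contains one of them.

{ArtistID, LabelID}, {Duration, LabelID}, {Genre, LabelID}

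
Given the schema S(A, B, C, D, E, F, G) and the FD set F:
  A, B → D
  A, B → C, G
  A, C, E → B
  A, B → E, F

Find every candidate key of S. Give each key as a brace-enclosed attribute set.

{A} never appears on the right of any FD, so every key must include it.
Closure of {A, B} is {A, B, C, D, E, F, G}, the whole schema; {A, B} is a candidate key.
Closure of {A, C, E} is {A, B, C, D, E, F, G}, the whole schema; {A, C, E} is a candidate key.
These are minimal and exhaustive — every other superkey contains one of them.

{A, B}, {A, C, E}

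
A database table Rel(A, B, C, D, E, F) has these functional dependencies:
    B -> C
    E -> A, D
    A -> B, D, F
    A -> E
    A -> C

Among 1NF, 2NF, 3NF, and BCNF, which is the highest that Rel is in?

2NF

Candidate keys: {A}, {E}. Prime attributes: {A, E}.
For B -> C we have {B}⁺ = {B, C}; {B} is not a superkey, so BCNF fails.
Because {C} is non-prime and the left side of B -> C is not a superkey, the relation is not in 3NF.
Every candidate key is a single attribute, so no partial dependency is possible; 2NF holds.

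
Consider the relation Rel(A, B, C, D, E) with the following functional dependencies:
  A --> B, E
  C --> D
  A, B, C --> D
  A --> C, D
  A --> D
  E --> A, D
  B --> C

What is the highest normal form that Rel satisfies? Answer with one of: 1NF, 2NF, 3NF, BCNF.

Candidate keys: {A}, {E}. Prime attributes: {A, E}.
C --> D: {C}⁺ = {C, D}, which is not all of the attributes, so the left side is not a superkey — BCNF is violated.
C --> D has non-prime {D} on the right and a non-superkey on the left, so 3NF fails.
Every candidate key is a single attribute, so no partial dependency is possible; 2NF holds.

2NF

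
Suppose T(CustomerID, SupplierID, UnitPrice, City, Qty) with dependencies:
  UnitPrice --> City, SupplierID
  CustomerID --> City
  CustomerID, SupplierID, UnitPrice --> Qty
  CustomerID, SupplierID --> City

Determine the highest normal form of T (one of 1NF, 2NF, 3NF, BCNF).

Candidate key: {CustomerID, UnitPrice}. Prime attributes: {CustomerID, UnitPrice}.
UnitPrice --> City, SupplierID breaks BCNF: {UnitPrice}⁺ = {City, SupplierID, UnitPrice}, so {UnitPrice} is not a superkey.
UnitPrice --> City, SupplierID has non-prime {City, SupplierID} on the right and a non-superkey on the left, so 3NF fails.
Since {CustomerID} ⊂ {CustomerID, UnitPrice} and {CustomerID}⁺ ⊇ {City} with {City} non-prime, there is a partial dependency; 2NF fails.

1NF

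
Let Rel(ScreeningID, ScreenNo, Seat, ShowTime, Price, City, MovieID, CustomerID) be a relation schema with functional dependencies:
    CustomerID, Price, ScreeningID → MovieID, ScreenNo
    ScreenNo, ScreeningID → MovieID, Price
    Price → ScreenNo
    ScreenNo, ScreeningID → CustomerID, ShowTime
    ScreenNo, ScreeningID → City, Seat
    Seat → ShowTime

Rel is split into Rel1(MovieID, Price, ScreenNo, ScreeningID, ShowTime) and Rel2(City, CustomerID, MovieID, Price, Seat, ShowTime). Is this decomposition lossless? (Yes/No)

Common attributes: {MovieID, Price, ShowTime}; their closure is {MovieID, Price, ScreenNo, ShowTime}.
Neither Rel1 nor Rel2 is contained in that closure, so the decomposition is lossy.

No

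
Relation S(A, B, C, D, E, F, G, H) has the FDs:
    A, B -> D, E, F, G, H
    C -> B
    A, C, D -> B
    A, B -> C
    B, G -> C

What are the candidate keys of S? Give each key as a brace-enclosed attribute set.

{A, B}, {A, C}

{A} never appears on the right of any FD, so every key must include it.
{A, B} is a candidate key since {A, B}⁺ = {A, B, C, D, E, F, G, H} covers every attribute.
{A, C} is a candidate key since {A, C}⁺ = {A, B, C, D, E, F, G, H} covers every attribute.
These are minimal and exhaustive — every other superkey contains one of them.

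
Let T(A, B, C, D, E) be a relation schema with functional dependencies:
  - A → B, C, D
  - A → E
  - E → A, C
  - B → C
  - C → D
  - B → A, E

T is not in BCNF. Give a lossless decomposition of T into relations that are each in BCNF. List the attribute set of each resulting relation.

Candidate keys of the original relation: {A}, {B}, {E}.
{A, B, C, D, E}: {C} determines {C, D} here but is not a superkey — split on C → D, giving {C, D} and {A, B, C, E}.
{C, D} is in BCNF.
{A, B, C, E} is in BCNF.

{A, B, C, E}; {C, D}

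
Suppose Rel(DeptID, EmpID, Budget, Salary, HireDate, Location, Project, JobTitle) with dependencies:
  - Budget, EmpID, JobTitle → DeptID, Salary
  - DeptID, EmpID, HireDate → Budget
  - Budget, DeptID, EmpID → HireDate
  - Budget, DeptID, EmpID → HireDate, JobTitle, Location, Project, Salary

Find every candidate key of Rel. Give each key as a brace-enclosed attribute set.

No FD produces {EmpID}, so it must be in every candidate key.
{Budget, DeptID, EmpID}⁺ = {Budget, DeptID, EmpID, HireDate, JobTitle, Location, Project, Salary} — all of the relation — so {Budget, DeptID, EmpID} is a candidate key.
{Budget, EmpID, JobTitle}⁺ = {Budget, DeptID, EmpID, HireDate, JobTitle, Location, Project, Salary} — all of the relation — so {Budget, EmpID, JobTitle} is a candidate key.
{DeptID, EmpID, HireDate}⁺ = {Budget, DeptID, EmpID, HireDate, JobTitle, Location, Project, Salary} — all of the relation — so {DeptID, EmpID, HireDate} is a candidate key.
These are minimal and exhaustive — every other superkey contains one of them.

{Budget, DeptID, EmpID}, {Budget, EmpID, JobTitle}, {DeptID, EmpID, HireDate}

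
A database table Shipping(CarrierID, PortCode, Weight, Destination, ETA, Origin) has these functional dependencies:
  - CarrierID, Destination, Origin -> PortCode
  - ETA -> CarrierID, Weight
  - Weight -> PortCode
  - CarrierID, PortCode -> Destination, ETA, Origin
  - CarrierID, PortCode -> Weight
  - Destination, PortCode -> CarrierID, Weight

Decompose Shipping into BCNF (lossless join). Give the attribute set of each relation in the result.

{CarrierID, Destination, ETA, Origin, Weight}; {PortCode, Weight}

Candidate keys of the original relation: {CarrierID, Destination, Origin}, {CarrierID, PortCode}, {CarrierID, Weight}, {Destination, PortCode}, {Destination, Weight}, {ETA}.
In {CarrierID, Destination, ETA, Origin, PortCode, Weight}, {Weight} is not a superkey ({Weight}⁺ restricted to this set is {PortCode, Weight}), so split on Weight -> PortCode into {PortCode, Weight} and {CarrierID, Destination, ETA, Origin, Weight}.
{PortCode, Weight} has no BCNF violation.
{CarrierID, Destination, ETA, Origin, Weight} has no BCNF violation.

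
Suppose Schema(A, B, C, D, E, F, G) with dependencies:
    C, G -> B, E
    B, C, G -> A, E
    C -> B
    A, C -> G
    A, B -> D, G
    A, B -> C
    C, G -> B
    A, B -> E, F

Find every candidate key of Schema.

{A, B}, {A, C}, {C, G}

{A, B}⁺ = {A, B, C, D, E, F, G}, which is every attribute, so {A, B} is a candidate key.
{A, C}⁺ = {A, B, C, D, E, F, G}, which is every attribute, so {A, C} is a candidate key.
{C, G}⁺ = {A, B, C, D, E, F, G}, which is every attribute, so {C, G} is a candidate key.
Any other superkey properly contains one of these, so there are no further candidate keys.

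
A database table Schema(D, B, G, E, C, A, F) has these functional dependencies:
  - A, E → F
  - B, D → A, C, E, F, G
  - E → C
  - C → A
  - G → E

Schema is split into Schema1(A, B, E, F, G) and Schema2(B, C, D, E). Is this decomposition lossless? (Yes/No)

Schema1 ∩ Schema2 = {B, E}; its closure under F is {A, B, C, E, F}.
Schema1 ⊄ {A, B, C, E, F} and Schema2 ⊄ {A, B, C, E, F}, so the split is lossy.

No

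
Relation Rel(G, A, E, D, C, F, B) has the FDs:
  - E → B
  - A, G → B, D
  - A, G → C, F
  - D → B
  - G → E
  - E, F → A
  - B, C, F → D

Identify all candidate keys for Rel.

{A, G}, {F, G}

{G} never appears on the right of any FD, so every key must include it.
{A, G}⁺ = {A, B, C, D, E, F, G} — all of the relation — so {A, G} is a candidate key.
{F, G}⁺ = {A, B, C, D, E, F, G} — all of the relation — so {F, G} is a candidate key.
No proper subset of any of these is a key, and no other minimal superkey exists.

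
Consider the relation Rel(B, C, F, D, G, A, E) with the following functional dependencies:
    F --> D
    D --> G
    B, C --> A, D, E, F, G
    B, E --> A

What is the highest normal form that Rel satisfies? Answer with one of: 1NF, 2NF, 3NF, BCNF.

Candidate key: {B, C}. Prime attributes: {B, C}.
F --> D: {F}⁺ = {D, F, G}, which is not all of the attributes, so the left side is not a superkey — BCNF is violated.
F --> D has non-prime {D} on the right and a non-superkey on the left, so 3NF fails.
No proper subset of a key has a non-prime attribute in its closure, so there is no partial dependency; 2NF holds.

2NF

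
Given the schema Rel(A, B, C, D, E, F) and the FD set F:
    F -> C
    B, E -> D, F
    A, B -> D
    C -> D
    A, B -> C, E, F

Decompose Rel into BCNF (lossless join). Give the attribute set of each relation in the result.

{A, B, E}; {B, E, F}; {C, D}; {C, F}

Candidate key of the original relation: {A, B}.
In {A, B, C, D, E, F}, {F} is not a superkey ({F}⁺ restricted to this set is {C, D, F}), so split on F -> C, D into {C, D, F} and {A, B, E, F}.
In {C, D, F}, {C} is not a superkey ({C}⁺ restricted to this set is {C, D}), so split on C -> D into {C, D} and {C, F}.
{C, D} is in BCNF.
{C, F} is in BCNF.
In {A, B, E, F}, {B, E} is not a superkey ({B, E}⁺ restricted to this set is {B, E, F}), so split on B, E -> F into {B, E, F} and {A, B, E}.
{B, E, F} is in BCNF.
{A, B, E} is in BCNF.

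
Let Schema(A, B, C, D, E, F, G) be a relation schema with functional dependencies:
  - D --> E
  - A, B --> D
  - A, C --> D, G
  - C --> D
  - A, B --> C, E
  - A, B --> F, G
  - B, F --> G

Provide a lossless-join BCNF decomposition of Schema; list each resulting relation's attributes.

Candidate key of the original relation: {A, B}.
Within {A, B, C, D, E, F, G}: {D}⁺ ∩ {A, B, C, D, E, F, G} = {D, E}, not the whole set, so D --> E violates BCNF; decompose into {D, E} and {A, B, C, D, F, G}.
{D, E} has no BCNF violation.
Within {A, B, C, D, F, G}: {A, C}⁺ ∩ {A, B, C, D, F, G} = {A, C, D, G}, not the whole set, so A, C --> D, G violates BCNF; decompose into {A, C, D, G} and {A, B, C, F}.
Within {A, C, D, G}: {C}⁺ ∩ {A, C, D, G} = {C, D}, not the whole set, so C --> D violates BCNF; decompose into {C, D} and {A, C, G}.
{C, D} has no BCNF violation.
{A, C, G} has no BCNF violation.
{A, B, C, F} has no BCNF violation.

{A, B, C, F}; {A, C, G}; {C, D}; {D, E}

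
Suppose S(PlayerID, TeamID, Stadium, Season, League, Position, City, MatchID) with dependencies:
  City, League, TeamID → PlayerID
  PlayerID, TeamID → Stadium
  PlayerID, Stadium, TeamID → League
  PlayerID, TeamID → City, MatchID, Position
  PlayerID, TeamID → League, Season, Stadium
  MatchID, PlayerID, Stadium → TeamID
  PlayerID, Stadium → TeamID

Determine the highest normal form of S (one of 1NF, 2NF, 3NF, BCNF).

BCNF

Candidate keys: {City, League, TeamID}, {PlayerID, Stadium}, {PlayerID, TeamID}. Prime attributes: {City, League, PlayerID, Stadium, TeamID}.
The left-hand side of every FD is a superkey, so BCNF is satisfied.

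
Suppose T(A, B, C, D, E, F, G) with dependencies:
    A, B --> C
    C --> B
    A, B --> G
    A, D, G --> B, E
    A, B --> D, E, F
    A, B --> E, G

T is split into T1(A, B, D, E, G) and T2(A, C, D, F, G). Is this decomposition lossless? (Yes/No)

Yes

The shared attributes are {A, D, G} and {A, D, G}⁺ = {A, B, C, D, E, F, G}.
Since T1 ⊆ {A, B, C, D, E, F, G}, the intersection is a superkey of T1; the decomposition is lossless.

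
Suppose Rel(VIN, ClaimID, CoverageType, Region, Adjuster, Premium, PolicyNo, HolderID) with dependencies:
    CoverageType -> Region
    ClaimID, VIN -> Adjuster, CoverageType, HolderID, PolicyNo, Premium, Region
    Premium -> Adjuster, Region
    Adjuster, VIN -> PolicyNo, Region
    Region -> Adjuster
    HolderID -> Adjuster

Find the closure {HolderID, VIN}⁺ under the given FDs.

Start with {HolderID, VIN}.
HolderID -> Adjuster applies; add {Adjuster} → now {Adjuster, HolderID, VIN}.
Adjuster, VIN -> PolicyNo, Region applies; add {PolicyNo, Region} → now {Adjuster, HolderID, PolicyNo, Region, VIN}.
No further FD applies.

{Adjuster, HolderID, PolicyNo, Region, VIN}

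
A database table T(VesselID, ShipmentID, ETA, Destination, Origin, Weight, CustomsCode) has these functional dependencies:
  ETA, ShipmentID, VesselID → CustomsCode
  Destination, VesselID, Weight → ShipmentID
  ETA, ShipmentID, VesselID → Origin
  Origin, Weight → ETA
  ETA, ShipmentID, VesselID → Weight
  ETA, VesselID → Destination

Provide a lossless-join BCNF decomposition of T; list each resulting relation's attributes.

Candidate keys of the original relation: {ETA, ShipmentID, VesselID}, {ETA, VesselID, Weight}, {Origin, VesselID, Weight}.
Within {CustomsCode, Destination, ETA, Origin, ShipmentID, VesselID, Weight}: {Destination, VesselID, Weight}⁺ ∩ {CustomsCode, Destination, ETA, Origin, ShipmentID, VesselID, Weight} = {Destination, ShipmentID, VesselID, Weight}, not the whole set, so Destination, VesselID, Weight → ShipmentID violates BCNF; decompose into {Destination, ShipmentID, VesselID, Weight} and {CustomsCode, Destination, ETA, Origin, VesselID, Weight}.
{Destination, ShipmentID, VesselID, Weight}: every determinant is a superkey — BCNF.
Within {CustomsCode, Destination, ETA, Origin, VesselID, Weight}: {Origin, Weight}⁺ ∩ {CustomsCode, Destination, ETA, Origin, VesselID, Weight} = {ETA, Origin, Weight}, not the whole set, so Origin, Weight → ETA violates BCNF; decompose into {ETA, Origin, Weight} and {CustomsCode, Destination, Origin, VesselID, Weight}.
{ETA, Origin, Weight}: every determinant is a superkey — BCNF.
{CustomsCode, Destination, Origin, VesselID, Weight}: every determinant is a superkey — BCNF.

{CustomsCode, Destination, Origin, VesselID, Weight}; {Destination, ShipmentID, VesselID, Weight}; {ETA, Origin, Weight}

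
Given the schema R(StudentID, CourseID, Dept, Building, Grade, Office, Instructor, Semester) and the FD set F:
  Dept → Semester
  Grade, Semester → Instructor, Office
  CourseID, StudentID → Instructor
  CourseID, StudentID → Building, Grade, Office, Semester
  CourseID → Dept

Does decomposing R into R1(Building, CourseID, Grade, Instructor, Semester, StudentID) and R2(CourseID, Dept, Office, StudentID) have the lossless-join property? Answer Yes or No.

The shared attributes are {CourseID, StudentID} and {CourseID, StudentID}⁺ = {Building, CourseID, Dept, Grade, Instructor, Office, Semester, StudentID}.
This includes all of R1, so the common attributes are a superkey of R1 — the join is lossless.

Yes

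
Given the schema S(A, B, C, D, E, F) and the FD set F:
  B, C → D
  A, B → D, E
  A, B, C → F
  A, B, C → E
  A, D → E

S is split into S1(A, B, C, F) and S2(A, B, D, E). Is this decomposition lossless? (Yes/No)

Yes

S1 ∩ S2 = {A, B}; its closure under F is {A, B, D, E}.
S2 is contained in that closure, so S1 ∩ S2 → S2 holds and the join is lossless.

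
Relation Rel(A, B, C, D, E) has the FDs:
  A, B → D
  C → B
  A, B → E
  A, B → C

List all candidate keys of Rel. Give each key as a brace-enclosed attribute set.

No FD produces {A}, so it must be in every candidate key.
{A, B} is a candidate key since {A, B}⁺ = {A, B, C, D, E} covers every attribute.
{A, C} is a candidate key since {A, C}⁺ = {A, B, C, D, E} covers every attribute.
No proper subset of any of these is a key, and no other minimal superkey exists.

{A, B}, {A, C}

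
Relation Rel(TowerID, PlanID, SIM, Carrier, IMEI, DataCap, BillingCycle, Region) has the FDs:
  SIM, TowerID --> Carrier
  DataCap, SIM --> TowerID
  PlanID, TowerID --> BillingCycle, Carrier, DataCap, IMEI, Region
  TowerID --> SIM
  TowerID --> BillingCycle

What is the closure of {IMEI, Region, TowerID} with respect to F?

{BillingCycle, Carrier, IMEI, Region, SIM, TowerID}

Start with {IMEI, Region, TowerID}.
TowerID --> SIM applies; add {SIM} → now {IMEI, Region, SIM, TowerID}.
TowerID --> BillingCycle applies; add {BillingCycle} → now {BillingCycle, IMEI, Region, SIM, TowerID}.
SIM, TowerID --> Carrier applies; add {Carrier} → now {BillingCycle, Carrier, IMEI, Region, SIM, TowerID}.
No further FD applies.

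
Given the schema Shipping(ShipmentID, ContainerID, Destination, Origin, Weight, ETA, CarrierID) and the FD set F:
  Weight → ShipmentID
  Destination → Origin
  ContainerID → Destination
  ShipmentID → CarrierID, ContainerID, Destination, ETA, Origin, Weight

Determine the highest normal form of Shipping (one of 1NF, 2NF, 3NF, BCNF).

Candidate keys: {ShipmentID}, {Weight}. Prime attributes: {ShipmentID, Weight}.
Destination → Origin: {Destination}⁺ = {Destination, Origin}, which is not all of the attributes, so the left side is not a superkey — BCNF is violated.
Because {Origin} is non-prime and the left side of Destination → Origin is not a superkey, the relation is not in 3NF.
All keys have size 1, which rules out partial dependencies — 2NF is satisfied.

2NF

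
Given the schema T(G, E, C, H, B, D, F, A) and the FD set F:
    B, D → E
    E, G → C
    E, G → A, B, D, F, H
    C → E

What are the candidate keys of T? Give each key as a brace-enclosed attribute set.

{G} never appears on the right of any FD, so every key must include it.
{C, G} is a candidate key since {C, G}⁺ = {A, B, C, D, E, F, G, H} covers every attribute.
{E, G} is a candidate key since {E, G}⁺ = {A, B, C, D, E, F, G, H} covers every attribute.
{B, D, G} is a candidate key since {B, D, G}⁺ = {A, B, C, D, E, F, G, H} covers every attribute.
Any other superkey properly contains one of these, so there are no further candidate keys.

{B, D, G}, {C, G}, {E, G}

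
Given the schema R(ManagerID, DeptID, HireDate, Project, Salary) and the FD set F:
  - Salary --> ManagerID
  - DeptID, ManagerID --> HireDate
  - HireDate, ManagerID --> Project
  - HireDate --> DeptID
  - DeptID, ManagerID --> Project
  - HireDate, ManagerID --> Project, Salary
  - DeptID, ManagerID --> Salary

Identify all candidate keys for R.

{DeptID, ManagerID}⁺ = {DeptID, HireDate, ManagerID, Project, Salary}, which is every attribute, so {DeptID, ManagerID} is a candidate key.
{DeptID, Salary}⁺ = {DeptID, HireDate, ManagerID, Project, Salary}, which is every attribute, so {DeptID, Salary} is a candidate key.
{HireDate, ManagerID}⁺ = {DeptID, HireDate, ManagerID, Project, Salary}, which is every attribute, so {HireDate, ManagerID} is a candidate key.
{HireDate, Salary}⁺ = {DeptID, HireDate, ManagerID, Project, Salary}, which is every attribute, so {HireDate, Salary} is a candidate key.
These are minimal and exhaustive — every other superkey contains one of them.

{DeptID, ManagerID}, {DeptID, Salary}, {HireDate, ManagerID}, {HireDate, Salary}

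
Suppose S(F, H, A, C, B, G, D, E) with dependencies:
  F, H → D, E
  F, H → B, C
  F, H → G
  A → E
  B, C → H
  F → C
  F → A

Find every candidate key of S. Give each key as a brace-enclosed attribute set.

{B, F}, {F, H}

Attributes never on any right-hand side: {F} — every candidate key must contain it.
{B, F}⁺ = {A, B, C, D, E, F, G, H} — all of the relation — so {B, F} is a candidate key.
{F, H}⁺ = {A, B, C, D, E, F, G, H} — all of the relation — so {F, H} is a candidate key.
Any other superkey properly contains one of these, so there are no further candidate keys.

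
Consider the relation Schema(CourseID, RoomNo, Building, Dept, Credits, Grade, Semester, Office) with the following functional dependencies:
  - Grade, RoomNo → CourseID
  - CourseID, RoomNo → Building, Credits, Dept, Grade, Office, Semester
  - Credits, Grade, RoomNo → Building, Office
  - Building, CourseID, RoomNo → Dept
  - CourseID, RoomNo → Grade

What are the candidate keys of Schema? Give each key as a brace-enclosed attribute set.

Attributes never on any right-hand side: {RoomNo} — every candidate key must contain it.
{CourseID, RoomNo} is a candidate key since {CourseID, RoomNo}⁺ = {Building, CourseID, Credits, Dept, Grade, Office, RoomNo, Semester} covers every attribute.
{Grade, RoomNo} is a candidate key since {Grade, RoomNo}⁺ = {Building, CourseID, Credits, Dept, Grade, Office, RoomNo, Semester} covers every attribute.
These are minimal and exhaustive — every other superkey contains one of them.

{CourseID, RoomNo}, {Grade, RoomNo}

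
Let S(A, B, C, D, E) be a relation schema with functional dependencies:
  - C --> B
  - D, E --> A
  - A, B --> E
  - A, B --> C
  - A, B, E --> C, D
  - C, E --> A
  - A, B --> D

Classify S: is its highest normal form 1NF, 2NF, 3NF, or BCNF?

3NF

Candidate keys: {A, B}, {A, C}, {B, D, E}, {C, E}. Prime attributes: {A, B, C, D, E}.
C --> B: {C}⁺ = {B, C}, which is not all of the attributes, so the left side is not a superkey — BCNF is violated.
But every attribute on its right side ({B}) is prime, and the same holds for every other non-superkey FD, so 3NF still holds.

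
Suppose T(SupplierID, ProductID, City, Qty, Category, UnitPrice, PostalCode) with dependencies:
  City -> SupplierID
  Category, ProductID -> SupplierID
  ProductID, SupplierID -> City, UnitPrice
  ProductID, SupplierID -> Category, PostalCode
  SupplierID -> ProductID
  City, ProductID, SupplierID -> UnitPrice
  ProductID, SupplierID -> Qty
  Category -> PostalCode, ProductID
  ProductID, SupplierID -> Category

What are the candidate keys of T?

Closure of {Category} is {Category, City, PostalCode, ProductID, Qty, SupplierID, UnitPrice}, the whole schema; {Category} is a candidate key.
Closure of {City} is {Category, City, PostalCode, ProductID, Qty, SupplierID, UnitPrice}, the whole schema; {City} is a candidate key.
Closure of {SupplierID} is {Category, City, PostalCode, ProductID, Qty, SupplierID, UnitPrice}, the whole schema; {SupplierID} is a candidate key.
These are minimal and exhaustive — every other superkey contains one of them.

{Category}, {City}, {SupplierID}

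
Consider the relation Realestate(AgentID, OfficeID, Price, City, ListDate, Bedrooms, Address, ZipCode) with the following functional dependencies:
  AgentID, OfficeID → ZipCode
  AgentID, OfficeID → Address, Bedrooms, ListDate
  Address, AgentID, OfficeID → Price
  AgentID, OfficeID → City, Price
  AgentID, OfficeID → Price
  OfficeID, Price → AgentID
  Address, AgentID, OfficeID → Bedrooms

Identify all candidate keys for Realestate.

{AgentID, OfficeID}, {OfficeID, Price}

No FD produces {OfficeID}, so it must be in every candidate key.
Closure of {AgentID, OfficeID} is {Address, AgentID, Bedrooms, City, ListDate, OfficeID, Price, ZipCode}, the whole schema; {AgentID, OfficeID} is a candidate key.
Closure of {OfficeID, Price} is {Address, AgentID, Bedrooms, City, ListDate, OfficeID, Price, ZipCode}, the whole schema; {OfficeID, Price} is a candidate key.
Any other superkey properly contains one of these, so there are no further candidate keys.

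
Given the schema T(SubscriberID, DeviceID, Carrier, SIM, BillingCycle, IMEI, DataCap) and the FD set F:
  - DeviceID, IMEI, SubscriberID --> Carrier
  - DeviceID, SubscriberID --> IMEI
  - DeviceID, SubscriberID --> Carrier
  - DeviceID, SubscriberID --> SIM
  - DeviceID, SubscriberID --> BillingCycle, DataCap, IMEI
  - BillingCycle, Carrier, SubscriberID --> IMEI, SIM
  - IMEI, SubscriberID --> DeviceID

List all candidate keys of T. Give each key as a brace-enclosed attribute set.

{BillingCycle, Carrier, SubscriberID}, {DeviceID, SubscriberID}, {IMEI, SubscriberID}

{SubscriberID} never appears on the right of any FD, so every key must include it.
Closure of {DeviceID, SubscriberID} is {BillingCycle, Carrier, DataCap, DeviceID, IMEI, SIM, SubscriberID}, the whole schema; {DeviceID, SubscriberID} is a candidate key.
Closure of {IMEI, SubscriberID} is {BillingCycle, Carrier, DataCap, DeviceID, IMEI, SIM, SubscriberID}, the whole schema; {IMEI, SubscriberID} is a candidate key.
Closure of {BillingCycle, Carrier, SubscriberID} is {BillingCycle, Carrier, DataCap, DeviceID, IMEI, SIM, SubscriberID}, the whole schema; {BillingCycle, Carrier, SubscriberID} is a candidate key.
These are minimal and exhaustive — every other superkey contains one of them.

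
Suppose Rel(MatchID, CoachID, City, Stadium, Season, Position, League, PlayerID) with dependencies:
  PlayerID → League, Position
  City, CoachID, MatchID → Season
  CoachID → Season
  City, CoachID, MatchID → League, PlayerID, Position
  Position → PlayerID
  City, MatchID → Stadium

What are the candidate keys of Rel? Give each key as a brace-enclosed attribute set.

{City, CoachID, MatchID}

{City, CoachID, MatchID} never appear on the right of any FD, so every key must include all of them.
Closure of {City, CoachID, MatchID} is {City, CoachID, League, MatchID, PlayerID, Position, Season, Stadium}, the whole schema; {City, CoachID, MatchID} is a candidate key.
No smaller or unrelated set reaches every attribute, so there are no other keys.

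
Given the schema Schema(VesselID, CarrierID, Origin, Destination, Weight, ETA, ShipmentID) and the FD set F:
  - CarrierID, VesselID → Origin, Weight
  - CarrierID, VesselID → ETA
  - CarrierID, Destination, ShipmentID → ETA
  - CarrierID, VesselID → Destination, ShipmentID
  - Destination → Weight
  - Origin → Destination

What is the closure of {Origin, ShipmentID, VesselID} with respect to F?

{Destination, Origin, ShipmentID, VesselID, Weight}

Start with {Origin, ShipmentID, VesselID}.
Origin → Destination applies; add {Destination} → now {Destination, Origin, ShipmentID, VesselID}.
Destination → Weight applies; add {Weight} → now {Destination, Origin, ShipmentID, VesselID, Weight}.
No further FD applies.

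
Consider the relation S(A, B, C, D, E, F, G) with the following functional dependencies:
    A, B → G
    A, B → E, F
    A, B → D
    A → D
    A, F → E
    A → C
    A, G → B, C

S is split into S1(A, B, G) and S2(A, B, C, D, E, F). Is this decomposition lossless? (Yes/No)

Yes

S1 ∩ S2 = {A, B}; its closure under F is {A, B, C, D, E, F, G}.
Since S1 ⊆ {A, B, C, D, E, F, G}, the intersection is a superkey of S1; the decomposition is lossless.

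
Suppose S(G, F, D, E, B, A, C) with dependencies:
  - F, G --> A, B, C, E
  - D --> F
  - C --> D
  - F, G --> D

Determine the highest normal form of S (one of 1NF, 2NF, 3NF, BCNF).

3NF

Candidate keys: {C, G}, {D, G}, {F, G}. Prime attributes: {C, D, F, G}.
D --> F breaks BCNF: {D}⁺ = {D, F}, so {D} is not a superkey.
Since {F} ⊆ prime attributes and every other non-superkey FD also has a prime right side, the schema is in 3NF.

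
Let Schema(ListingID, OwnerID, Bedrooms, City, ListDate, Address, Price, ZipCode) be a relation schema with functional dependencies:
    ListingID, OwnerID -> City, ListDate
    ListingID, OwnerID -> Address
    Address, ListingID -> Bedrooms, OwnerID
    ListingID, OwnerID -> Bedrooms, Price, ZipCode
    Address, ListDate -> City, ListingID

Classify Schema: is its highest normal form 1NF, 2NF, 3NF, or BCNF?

BCNF

Candidate keys: {Address, ListDate}, {Address, ListingID}, {ListingID, OwnerID}. Prime attributes: {Address, ListDate, ListingID, OwnerID}.
Every FD has a superkey on the left, so the relation is in BCNF.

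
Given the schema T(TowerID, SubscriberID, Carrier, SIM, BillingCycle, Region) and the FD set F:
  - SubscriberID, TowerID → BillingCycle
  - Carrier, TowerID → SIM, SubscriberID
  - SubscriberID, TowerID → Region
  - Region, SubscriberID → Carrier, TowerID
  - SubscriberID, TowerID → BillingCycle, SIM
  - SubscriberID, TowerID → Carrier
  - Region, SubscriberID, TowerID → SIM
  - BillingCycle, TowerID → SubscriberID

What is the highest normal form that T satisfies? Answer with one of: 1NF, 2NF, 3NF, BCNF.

BCNF

Candidate keys: {BillingCycle, TowerID}, {Carrier, TowerID}, {Region, SubscriberID}, {SubscriberID, TowerID}. Prime attributes: {BillingCycle, Carrier, Region, SubscriberID, TowerID}.
The left-hand side of every FD is a superkey, so BCNF is satisfied.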